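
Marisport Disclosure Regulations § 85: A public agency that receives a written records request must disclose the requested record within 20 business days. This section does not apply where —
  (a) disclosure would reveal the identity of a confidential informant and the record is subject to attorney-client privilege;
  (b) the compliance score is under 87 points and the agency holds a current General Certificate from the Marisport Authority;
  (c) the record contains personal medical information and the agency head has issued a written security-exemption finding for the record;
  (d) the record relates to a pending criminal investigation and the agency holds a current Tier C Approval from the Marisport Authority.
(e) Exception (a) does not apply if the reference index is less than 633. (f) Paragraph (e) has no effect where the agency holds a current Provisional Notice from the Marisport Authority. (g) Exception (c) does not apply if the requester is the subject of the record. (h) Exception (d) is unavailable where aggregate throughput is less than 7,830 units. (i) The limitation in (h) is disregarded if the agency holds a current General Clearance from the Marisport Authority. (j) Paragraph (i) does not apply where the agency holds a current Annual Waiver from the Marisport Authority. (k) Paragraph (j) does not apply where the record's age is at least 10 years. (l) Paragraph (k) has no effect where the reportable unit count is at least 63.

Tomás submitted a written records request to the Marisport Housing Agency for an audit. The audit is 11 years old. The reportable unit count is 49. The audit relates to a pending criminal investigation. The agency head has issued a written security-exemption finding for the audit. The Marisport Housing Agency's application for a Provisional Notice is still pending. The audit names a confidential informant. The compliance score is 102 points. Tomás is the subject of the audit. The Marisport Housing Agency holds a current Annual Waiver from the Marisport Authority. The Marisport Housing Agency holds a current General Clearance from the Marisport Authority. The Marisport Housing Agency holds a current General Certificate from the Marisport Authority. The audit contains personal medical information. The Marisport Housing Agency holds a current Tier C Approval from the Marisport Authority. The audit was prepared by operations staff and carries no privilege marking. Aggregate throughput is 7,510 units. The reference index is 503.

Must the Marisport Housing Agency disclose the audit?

No — exception (d) applies; the Marisport Housing Agency is not required to disclose the audit.

Exception (a) fails — the audit carries no privilege marking.
Exception (b) fails — the compliance score is 102 points, not under 87 points.
Exception (c): the audit contains personal medical information; a written security-exemption finding has been issued — every condition holds. But applying paragraph (g): (g) operates against (c): Tomás is the subject of the audit. So (c) is unavailable.
Exception (d)'s conditions are all satisfied: the audit relates to a pending investigation; a current Tier C Approval is held. As to paragraphs (h)–(l): (h) would limit (d) — aggregate throughput is 7,510 units, less than the 7,830 units limit — but (i) sets (h) aside: (i) operates against (h): a current General Clearance is held. (j) is engaged (a current Annual Waiver is held), but is set aside by (k): (k) operates — the record's age is 11 years, meeting the 10 years threshold. (l) is not triggered (the reportable unit count is 49, short of 63), so (k) stands. Exception (d) stands.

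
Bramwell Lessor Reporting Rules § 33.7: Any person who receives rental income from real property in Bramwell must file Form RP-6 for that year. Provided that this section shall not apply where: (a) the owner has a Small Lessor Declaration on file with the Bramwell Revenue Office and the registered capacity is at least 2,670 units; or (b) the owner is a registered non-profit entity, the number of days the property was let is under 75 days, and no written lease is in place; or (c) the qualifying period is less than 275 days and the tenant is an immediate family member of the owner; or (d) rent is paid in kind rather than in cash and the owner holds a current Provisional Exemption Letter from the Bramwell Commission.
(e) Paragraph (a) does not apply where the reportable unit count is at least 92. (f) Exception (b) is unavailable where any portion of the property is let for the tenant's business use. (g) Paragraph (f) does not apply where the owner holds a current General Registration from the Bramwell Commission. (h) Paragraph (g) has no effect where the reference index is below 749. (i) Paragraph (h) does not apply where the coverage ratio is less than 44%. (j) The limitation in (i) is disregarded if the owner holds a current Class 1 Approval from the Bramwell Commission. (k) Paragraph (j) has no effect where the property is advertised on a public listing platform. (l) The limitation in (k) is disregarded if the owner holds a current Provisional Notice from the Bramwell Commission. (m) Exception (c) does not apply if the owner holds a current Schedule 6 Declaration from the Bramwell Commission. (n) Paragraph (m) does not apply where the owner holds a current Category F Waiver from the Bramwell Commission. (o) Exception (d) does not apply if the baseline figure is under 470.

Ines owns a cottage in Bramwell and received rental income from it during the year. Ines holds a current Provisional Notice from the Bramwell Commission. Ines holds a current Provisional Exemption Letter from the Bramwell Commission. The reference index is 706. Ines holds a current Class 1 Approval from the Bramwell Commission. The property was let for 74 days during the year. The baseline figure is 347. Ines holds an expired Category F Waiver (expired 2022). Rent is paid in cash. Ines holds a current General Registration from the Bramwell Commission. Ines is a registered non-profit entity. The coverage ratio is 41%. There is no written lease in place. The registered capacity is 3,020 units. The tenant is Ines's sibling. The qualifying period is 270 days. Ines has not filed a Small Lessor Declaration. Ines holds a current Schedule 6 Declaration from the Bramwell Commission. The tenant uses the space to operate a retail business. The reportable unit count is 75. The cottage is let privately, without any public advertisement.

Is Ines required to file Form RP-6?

Exception (a) fails — no Small Lessor Declaration is on file.
Exception (b): Ines is a registered non-profit; the number of days the property was let is 74 days, under the 75 days limit; there is no written lease — every condition holds. However, paragraphs (f)–(l) must be considered: (f) operates against (b): the space is let for business use. (g) is engaged (a current General Registration is held), but is itself disapplied by (h): (h) is triggered — the reference index is 706, below the 749 limit. (i) is triggered (the coverage ratio is 41%, less than the 44% limit), but is set aside by (j): (j) operates against (i): a current Class 1 Approval is held. (k), which would lift (j), is inapplicable — the property is let privately without advertisement. Exception (b) does not apply.
Exception (c) is satisfied on its face — the qualifying period is 270 days, less than the 275 days limit; the tenant is an immediate family member. However, paragraphs (m)–(n) must be considered: (m) operates against (c): a current Schedule 6 Declaration is held. (n), which would lift (m), is not engaged — no current Category F Waiver is held. Exception (c) does not apply.
Exception (d) fails — rent is paid in cash.
No exception is made out. Ines falls within the general rule.

Yes — Ines must file Form RP-6.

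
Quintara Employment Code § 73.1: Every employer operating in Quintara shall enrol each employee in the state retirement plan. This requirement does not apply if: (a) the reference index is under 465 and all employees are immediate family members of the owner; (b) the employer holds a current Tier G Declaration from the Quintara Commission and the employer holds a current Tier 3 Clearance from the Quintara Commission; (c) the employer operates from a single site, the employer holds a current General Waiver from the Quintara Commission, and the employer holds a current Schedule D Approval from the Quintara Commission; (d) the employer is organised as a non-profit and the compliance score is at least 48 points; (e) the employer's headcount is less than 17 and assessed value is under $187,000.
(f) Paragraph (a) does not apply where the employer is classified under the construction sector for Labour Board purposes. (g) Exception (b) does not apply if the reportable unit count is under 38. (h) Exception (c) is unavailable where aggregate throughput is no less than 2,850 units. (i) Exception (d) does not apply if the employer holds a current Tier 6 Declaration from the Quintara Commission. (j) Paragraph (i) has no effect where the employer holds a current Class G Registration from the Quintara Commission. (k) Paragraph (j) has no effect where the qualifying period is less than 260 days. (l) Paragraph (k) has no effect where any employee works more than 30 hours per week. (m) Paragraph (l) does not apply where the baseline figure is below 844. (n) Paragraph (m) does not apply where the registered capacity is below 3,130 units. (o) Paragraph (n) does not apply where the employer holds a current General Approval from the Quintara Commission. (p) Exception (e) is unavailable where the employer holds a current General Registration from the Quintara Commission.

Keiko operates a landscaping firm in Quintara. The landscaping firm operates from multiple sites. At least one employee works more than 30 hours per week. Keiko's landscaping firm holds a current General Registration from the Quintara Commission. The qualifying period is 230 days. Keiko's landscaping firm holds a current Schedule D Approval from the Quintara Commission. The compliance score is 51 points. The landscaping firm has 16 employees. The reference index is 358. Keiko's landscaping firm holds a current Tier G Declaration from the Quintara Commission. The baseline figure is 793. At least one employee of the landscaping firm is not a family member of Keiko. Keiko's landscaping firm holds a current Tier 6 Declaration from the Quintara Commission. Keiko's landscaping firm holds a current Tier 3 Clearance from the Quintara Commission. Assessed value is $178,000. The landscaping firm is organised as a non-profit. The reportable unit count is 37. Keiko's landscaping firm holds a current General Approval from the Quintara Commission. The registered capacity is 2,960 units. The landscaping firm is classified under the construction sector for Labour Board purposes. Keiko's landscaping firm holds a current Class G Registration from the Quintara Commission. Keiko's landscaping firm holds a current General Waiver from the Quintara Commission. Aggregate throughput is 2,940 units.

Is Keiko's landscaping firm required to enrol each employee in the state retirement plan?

Exception (a) fails — at least one employee is not a family member.
Exception (b)'s conditions are all satisfied: a current Tier G Declaration is held; a current Tier 3 Clearance is held. However, paragraph (g) must be considered: (g) is triggered — the reportable unit count is 37, under the 38 limit. So (b) is unavailable.
Exception (c) requires that the employer operates from a single site; but the employer operates from multiple sites, so (c) is unavailable.
All of (d)'s requirements are met (the employer is a non-profit; the compliance score is 51 points, meeting the 48 points threshold). But: (i) operates against (d): a current Tier 6 Declaration is held. (j) operates (a current Class G Registration is held), but is displaced by (k): (k) is engaged — the qualifying period is 230 days, less than the 260 days limit. (l) would limit (k) — at least one employee exceeds 30 hours/week — but (m) sets (l) aside: (m) is engaged — the baseline figure is 793, below the 844 limit. (n) would limit (m) — the registered capacity is 2,960 units, below the 3,130 units limit — but (o) sets (n) aside: (o) is engaged — a current General Approval is held. So (d) is unavailable.
Exception (e)'s conditions are all satisfied: the employer's headcount is 16, less than the 17 limit; assessed value is $178,000, under the $187,000 limit. Turning to paragraph (p): (p) operates against (e): a current General Registration is held. So (e) is unavailable.
No exception applies. The general rule governs.

Yes — Keiko's landscaping firm must enrol each employee in the state retirement plan.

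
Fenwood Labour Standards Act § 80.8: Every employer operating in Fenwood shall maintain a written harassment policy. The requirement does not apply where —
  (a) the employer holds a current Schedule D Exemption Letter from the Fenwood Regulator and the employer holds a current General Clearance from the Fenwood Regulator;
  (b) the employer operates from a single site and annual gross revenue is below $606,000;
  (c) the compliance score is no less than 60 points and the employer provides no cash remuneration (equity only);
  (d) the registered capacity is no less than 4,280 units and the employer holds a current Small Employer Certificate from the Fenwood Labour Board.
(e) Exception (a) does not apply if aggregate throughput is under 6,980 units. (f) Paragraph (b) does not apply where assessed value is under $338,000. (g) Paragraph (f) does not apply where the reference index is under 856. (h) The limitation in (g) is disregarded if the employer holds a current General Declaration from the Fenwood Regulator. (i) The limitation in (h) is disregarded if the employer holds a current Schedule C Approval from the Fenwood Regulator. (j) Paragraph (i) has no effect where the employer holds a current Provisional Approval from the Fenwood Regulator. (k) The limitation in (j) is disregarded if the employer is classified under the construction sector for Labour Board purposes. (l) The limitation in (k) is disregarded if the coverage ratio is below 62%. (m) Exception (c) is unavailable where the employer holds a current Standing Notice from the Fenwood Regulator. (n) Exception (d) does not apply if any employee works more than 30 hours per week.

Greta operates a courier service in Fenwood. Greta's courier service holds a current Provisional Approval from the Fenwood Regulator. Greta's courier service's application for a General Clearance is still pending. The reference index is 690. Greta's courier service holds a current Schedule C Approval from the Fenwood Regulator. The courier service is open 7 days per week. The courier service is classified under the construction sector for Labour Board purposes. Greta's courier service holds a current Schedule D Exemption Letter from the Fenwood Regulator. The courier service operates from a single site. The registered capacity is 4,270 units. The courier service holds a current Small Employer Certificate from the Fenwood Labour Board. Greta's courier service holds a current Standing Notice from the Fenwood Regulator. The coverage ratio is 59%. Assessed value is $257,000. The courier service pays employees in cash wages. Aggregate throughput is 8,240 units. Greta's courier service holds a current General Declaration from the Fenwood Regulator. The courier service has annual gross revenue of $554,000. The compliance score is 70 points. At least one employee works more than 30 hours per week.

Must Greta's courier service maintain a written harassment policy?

Exception (a) does not apply: the General Clearance is not current.
All of (b)'s requirements are met (the employer operates from a single site; annual gross revenue is $554,000, below the $606,000 limit). However, paragraphs (f)–(l) must be considered: (f) applies — assessed value is $257,000, under the $338,000 limit. (g) would limit (f) — the reference index is 690, under the 856 limit — but (h) sets (g) aside: (h) operates against (g): a current General Declaration is held. (i) would limit (h) — a current Schedule C Approval is held — but (j) sets (i) aside: (j) operates against (i): a current Provisional Approval is held. (k) would limit (j) — the courier service is classified under the construction sector — but (l) sets (k) aside: (l) is engaged — the coverage ratio is 59%, below the 62% limit. So (b) is unavailable.
Exception (c) does not apply: employees are paid cash wages.
Exception (d) requires that the registered capacity is no less than 4,280 units; but the registered capacity is 4,270 units, short of 4,280 units, so (d) is unavailable.
Every exception is unavailable, so the rule governs.

Yes — Greta's courier service must maintain a written harassment policy.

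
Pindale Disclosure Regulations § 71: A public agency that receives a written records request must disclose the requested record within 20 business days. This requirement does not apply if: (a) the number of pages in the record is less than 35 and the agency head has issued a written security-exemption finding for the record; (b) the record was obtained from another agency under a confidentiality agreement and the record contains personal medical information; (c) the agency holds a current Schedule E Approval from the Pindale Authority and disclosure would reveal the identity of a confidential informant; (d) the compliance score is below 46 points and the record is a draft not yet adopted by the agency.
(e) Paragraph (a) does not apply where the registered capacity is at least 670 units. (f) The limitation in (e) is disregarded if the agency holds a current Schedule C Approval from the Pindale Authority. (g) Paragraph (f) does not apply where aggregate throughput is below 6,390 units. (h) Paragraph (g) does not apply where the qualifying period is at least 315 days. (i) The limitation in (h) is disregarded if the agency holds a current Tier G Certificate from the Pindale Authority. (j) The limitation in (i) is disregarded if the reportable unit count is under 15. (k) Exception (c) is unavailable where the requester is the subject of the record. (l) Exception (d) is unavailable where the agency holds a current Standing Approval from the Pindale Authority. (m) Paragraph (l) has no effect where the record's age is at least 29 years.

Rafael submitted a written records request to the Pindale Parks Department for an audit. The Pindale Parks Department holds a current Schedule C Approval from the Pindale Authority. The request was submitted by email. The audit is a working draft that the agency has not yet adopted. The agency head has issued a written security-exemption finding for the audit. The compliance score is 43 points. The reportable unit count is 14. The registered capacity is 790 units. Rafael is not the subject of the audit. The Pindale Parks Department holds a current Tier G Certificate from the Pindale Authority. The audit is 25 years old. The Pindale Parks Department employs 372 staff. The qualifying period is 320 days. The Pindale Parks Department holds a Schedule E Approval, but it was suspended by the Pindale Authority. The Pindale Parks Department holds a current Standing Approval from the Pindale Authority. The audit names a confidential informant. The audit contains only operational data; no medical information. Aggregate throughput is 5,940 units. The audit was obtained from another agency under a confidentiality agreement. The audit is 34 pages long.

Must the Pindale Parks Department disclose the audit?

Exception (a) is satisfied on its face — the number of pages in the record is 34, less than the 35 limit; a written security-exemption finding has been issued. Considering the limiting provisions: (e) is engaged (the registered capacity is 790 units, meeting the 670 units threshold), but is displaced by (f): (f) operates against (e): a current Schedule C Approval is held. (g) is engaged (aggregate throughput is 5,940 units, below the 6,390 units limit), but is overridden by (h): (h) operates — the qualifying period is 320 days, meeting the 315 days threshold. (i) would limit (h) — a current Tier G Certificate is held — but (j) sets (i) aside: (j) operates against (i): the reportable unit count is 14, under the 15 limit. Exception (a) stands.
Exception (b) requires that the record contains personal medical information; but the audit contains only operational data, so (b) is unavailable.
Exception (c) requires that the agency holds a current Schedule E Approval from the Pindale Authority; but the Schedule E Approval is not current, so (c) is unavailable.
Exception (d) is satisfied on its face — the compliance score is 43 points, below the 46 points limit; the audit is an unadopted draft. However, paragraphs (l)–(m) must be considered: (l) operates against (d): a current Standing Approval is held. (m), which would lift (l), is not triggered — the record's age is 25 years, short of 29 years. Exception (d) does not apply.

No — exception (a) applies; the Pindale Parks Department is not required to disclose the audit.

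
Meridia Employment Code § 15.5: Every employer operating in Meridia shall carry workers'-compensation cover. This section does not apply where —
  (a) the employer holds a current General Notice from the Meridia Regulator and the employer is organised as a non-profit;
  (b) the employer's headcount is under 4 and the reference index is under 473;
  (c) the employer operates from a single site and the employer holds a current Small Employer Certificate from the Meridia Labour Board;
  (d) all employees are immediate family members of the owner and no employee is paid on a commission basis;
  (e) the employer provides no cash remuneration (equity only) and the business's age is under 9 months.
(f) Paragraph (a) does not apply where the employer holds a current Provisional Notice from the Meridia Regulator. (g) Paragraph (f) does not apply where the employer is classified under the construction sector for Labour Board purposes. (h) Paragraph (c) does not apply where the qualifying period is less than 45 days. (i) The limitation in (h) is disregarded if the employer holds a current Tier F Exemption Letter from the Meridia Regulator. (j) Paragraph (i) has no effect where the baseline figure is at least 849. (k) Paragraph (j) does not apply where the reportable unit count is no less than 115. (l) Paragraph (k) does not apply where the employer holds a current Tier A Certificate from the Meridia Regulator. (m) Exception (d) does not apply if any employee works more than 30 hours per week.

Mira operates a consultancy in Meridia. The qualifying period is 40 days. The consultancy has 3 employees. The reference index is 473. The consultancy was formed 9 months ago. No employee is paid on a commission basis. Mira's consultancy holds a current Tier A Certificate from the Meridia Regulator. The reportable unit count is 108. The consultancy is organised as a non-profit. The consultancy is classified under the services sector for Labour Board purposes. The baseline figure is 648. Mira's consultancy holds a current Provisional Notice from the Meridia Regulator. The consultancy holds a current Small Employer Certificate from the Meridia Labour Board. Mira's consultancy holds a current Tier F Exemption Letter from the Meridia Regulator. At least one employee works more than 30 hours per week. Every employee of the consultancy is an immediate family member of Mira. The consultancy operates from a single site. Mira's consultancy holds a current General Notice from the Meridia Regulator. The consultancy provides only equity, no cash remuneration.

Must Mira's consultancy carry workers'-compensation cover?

Exception (a): a current General Notice is held; the employer is a non-profit — every condition holds. But applying paragraphs (f)–(g): (f) is engaged — a current Provisional Notice is held. (g), which would lift (f), does not operate here — the consultancy is classified under the services sector. (a) is therefore removed.
Exception (b) does not apply: the reference index is 473, not under 473.
Exception (c) is satisfied on its face — the employer operates from a single site; a current Small Employer Certificate is held. As to paragraphs (h)–(l): (h) is triggered (the qualifying period is 40 days, less than the 45 days limit), but is overridden by (i): (i) operates — a current Tier F Exemption Letter is held. (j), which would lift (i), does not operate here — the baseline figure is 648, short of 849. Exception (c) stands.
All of (d)'s requirements are met (every employee is an immediate family member; no employee is paid on commission). But: (m) operates — at least one employee exceeds 30 hours/week. So (d) is unavailable.
Exception (e) fails — the business's age is 9 months, not under 9 months.

No — exception (c) applies; Mira's consultancy is not required to carry workers'-compensation cover.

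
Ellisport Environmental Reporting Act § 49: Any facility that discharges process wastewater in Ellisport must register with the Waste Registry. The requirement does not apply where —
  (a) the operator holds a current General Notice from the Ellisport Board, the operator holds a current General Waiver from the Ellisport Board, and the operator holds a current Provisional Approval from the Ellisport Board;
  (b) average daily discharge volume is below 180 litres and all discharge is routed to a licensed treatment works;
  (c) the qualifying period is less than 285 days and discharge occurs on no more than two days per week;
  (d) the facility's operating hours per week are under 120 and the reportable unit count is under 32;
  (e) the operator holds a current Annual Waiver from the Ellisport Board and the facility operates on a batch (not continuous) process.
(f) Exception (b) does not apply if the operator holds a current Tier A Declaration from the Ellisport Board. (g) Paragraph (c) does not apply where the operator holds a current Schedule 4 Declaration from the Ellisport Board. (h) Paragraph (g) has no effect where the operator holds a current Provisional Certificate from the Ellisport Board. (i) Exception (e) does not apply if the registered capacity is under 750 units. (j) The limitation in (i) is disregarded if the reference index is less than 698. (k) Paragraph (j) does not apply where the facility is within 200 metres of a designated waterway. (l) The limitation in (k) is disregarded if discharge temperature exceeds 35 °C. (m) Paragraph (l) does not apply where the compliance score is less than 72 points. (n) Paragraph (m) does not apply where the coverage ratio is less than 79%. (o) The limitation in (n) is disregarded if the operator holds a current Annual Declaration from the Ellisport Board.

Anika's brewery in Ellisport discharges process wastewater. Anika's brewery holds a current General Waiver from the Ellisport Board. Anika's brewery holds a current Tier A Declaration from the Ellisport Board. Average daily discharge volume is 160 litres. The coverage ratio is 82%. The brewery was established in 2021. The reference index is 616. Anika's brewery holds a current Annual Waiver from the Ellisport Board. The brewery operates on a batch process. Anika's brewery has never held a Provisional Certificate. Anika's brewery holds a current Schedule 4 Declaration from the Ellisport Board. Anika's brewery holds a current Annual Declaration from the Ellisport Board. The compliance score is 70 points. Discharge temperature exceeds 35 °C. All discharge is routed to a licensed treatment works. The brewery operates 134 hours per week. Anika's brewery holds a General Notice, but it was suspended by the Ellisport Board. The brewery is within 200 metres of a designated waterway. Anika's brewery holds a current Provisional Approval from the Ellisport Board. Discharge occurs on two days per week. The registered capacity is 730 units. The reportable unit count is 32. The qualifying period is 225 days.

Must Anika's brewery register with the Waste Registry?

Exception (a) fails — there is no General Notice in force.
Exception (b)'s conditions are all satisfied: average daily discharge volume is 160 litres, below the 180 litres limit; discharge is routed to a licensed treatment works. Turning to paragraph (f): (f) operates against (b): a current Tier A Declaration is held. Exception (b) does not apply.
Exception (c) is satisfied on its face — the qualifying period is 225 days, less than the 285 days limit; discharge occurs on no more than two days per week. But: (g) is triggered — a current Schedule 4 Declaration is held. (h) is inapplicable (no current Provisional Certificate is held), so (g) stands. (c) is therefore removed.
Exception (d) fails — the facility's operating hours per week are 134, not under 120.
Exception (e): a current Annual Waiver is held; the facility operates on a batch process — every condition holds. But applying paragraphs (i)–(o): (i) operates against (e): the registered capacity is 730 units, under the 750 units limit. (j) would limit (i) — the reference index is 616, less than the 698 limit — but (k) sets (j) aside: (k) operates against (j): the brewery is within 200 m of a designated waterway. (l) is engaged (discharge temperature exceeds 35 °C), but is displaced by (m): (m) operates — the compliance score is 70 points, less than the 72 points limit. (n) does not operate here (the coverage ratio is 82%, not less than 79%), so (m) stands. Exception (e) does not apply.
No exception applies. The general rule governs.

Yes — Anika's brewery must register with the Waste Registry.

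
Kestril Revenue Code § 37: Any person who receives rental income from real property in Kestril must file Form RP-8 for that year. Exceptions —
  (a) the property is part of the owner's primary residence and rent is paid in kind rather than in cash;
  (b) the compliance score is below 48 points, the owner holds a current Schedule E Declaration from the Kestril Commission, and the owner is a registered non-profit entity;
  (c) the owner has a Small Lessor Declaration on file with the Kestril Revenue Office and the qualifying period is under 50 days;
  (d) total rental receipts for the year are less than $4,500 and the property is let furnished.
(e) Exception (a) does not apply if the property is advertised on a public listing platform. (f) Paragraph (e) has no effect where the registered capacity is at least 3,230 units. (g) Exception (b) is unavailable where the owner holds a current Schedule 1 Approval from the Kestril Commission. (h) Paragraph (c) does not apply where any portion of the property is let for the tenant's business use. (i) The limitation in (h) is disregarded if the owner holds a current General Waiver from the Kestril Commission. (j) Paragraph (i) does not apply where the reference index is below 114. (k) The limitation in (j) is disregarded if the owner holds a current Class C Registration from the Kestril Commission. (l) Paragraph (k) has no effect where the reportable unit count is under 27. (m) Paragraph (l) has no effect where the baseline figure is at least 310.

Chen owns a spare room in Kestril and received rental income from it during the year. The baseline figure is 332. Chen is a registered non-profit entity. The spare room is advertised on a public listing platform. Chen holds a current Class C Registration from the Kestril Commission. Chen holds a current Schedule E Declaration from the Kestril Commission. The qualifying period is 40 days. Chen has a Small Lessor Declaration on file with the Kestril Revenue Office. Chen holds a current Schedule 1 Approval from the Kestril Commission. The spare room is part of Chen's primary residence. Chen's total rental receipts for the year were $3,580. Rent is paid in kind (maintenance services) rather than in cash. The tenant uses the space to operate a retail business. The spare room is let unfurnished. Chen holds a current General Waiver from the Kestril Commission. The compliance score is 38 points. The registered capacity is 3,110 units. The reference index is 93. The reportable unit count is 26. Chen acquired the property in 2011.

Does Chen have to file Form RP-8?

No — exception (c) applies; Chen is not required to file Form RP-8.

Exception (a)'s conditions are all satisfied: the spare room is part of the primary residence; rent is paid in kind. But applying paragraphs (e)–(f): (e) operates — the property is publicly advertised. (f), which would lift (e), is inapplicable — the registered capacity is 3,110 units, short of 3,230 units. So (a) is unavailable.
All of (b)'s requirements are met (the compliance score is 38 points, below the 48 points limit; a current Schedule E Declaration is held; Chen is a registered non-profit). However, paragraph (g) must be considered: (g) operates against (b): a current Schedule 1 Approval is held. (b) is therefore removed.
Exception (c): a Small Lessor Declaration is on file; the qualifying period is 40 days, under the 50 days limit — every condition holds. Under paragraphs (h)–(m): (h) operates (the space is let for business use), but is displaced by (i): (i) operates against (h): a current General Waiver is held. (j) would limit (i) — the reference index is 93, below the 114 limit — but (k) sets (j) aside: (k) applies — a current Class C Registration is held. (l) would limit (k) — the reportable unit count is 26, under the 27 limit — but (m) sets (l) aside: (m) operates against (l): the baseline figure is 332, meeting the 310 threshold. (c) remains available.
Exception (d) fails — the property is let unfurnished.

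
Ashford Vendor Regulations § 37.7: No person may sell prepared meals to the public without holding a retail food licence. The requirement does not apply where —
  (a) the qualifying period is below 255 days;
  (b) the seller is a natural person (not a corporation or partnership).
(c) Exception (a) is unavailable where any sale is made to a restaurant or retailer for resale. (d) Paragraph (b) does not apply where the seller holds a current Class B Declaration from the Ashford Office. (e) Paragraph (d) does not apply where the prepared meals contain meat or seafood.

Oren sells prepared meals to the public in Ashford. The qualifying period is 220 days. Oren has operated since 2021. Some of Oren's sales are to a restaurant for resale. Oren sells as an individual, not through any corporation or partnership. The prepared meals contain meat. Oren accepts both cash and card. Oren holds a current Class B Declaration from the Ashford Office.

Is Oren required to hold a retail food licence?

No — exception (b) applies; Oren is not required to hold a retail food licence.

Exception (a): the qualifying period is 220 days, below the 255 days limit — every condition holds. But: (c) is engaged — some sales are to a restaurant for resale. So (a) is unavailable.
All of (b)'s requirements are met (the seller is a natural person). Applying paragraphs (d)–(e): (d) is engaged (a current Class B Declaration is held), but is set aside by (e): (e) operates against (d): the prepared meals contain meat. So (b) applies.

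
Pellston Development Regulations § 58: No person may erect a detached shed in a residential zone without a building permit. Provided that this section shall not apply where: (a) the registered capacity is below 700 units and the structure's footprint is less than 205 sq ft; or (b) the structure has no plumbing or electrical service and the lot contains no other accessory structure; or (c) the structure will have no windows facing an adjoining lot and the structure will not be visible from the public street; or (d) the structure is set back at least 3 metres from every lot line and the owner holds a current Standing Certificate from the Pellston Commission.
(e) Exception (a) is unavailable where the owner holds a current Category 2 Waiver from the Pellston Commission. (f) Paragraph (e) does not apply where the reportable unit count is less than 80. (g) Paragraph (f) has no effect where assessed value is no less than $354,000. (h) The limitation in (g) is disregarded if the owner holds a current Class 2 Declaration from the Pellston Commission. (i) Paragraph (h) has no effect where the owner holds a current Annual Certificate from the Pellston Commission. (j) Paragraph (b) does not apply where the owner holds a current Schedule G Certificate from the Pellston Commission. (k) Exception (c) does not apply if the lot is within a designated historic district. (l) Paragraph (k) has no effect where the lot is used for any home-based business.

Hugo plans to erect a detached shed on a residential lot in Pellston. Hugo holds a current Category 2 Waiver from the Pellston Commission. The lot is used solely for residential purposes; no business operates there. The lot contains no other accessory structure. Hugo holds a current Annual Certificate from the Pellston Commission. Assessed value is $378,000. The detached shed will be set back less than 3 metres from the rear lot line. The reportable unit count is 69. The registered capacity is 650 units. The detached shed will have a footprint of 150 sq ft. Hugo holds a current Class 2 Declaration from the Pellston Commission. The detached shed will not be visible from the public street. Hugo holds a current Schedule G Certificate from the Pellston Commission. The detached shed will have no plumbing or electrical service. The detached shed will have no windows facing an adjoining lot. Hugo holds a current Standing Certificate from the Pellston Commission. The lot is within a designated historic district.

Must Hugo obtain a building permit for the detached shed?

Exception (a): the registered capacity is 650 units, below the 700 units limit; the structure's footprint is 150 sq ft, less than the 205 sq ft limit — every condition holds. But applying paragraphs (e)–(i): (e) applies — a current Category 2 Waiver is held. (f) is triggered (the reportable unit count is 69, less than the 80 limit), but is set aside by (g): (g) operates — assessed value is $378,000, meeting the $354,000 threshold. (h) is engaged (a current Class 2 Declaration is held), but is set aside by (i): (i) applies — a current Annual Certificate is held. So (a) is unavailable.
Exception (b)'s conditions are all satisfied: there is no plumbing or electrical service; the lot has no other accessory structure. Turning to paragraph (j): (j) is triggered — a current Schedule G Certificate is held. So (b) is unavailable.
All of (c)'s requirements are met (no windows face an adjoining lot; the structure will not be visible from the street). But applying paragraphs (k)–(l): (k) is triggered — the lot is in a historic district. (l), which would lift (k), does not operate here — the lot is solely residential. Exception (c) does not apply.
Exception (d) requires that the structure is set back at least 3 metres from every lot line; but the rear setback is under 3 m, so (d) is unavailable.
None of the exceptions is available; § 58 applies in full.

Yes — Hugo must obtain a building permit.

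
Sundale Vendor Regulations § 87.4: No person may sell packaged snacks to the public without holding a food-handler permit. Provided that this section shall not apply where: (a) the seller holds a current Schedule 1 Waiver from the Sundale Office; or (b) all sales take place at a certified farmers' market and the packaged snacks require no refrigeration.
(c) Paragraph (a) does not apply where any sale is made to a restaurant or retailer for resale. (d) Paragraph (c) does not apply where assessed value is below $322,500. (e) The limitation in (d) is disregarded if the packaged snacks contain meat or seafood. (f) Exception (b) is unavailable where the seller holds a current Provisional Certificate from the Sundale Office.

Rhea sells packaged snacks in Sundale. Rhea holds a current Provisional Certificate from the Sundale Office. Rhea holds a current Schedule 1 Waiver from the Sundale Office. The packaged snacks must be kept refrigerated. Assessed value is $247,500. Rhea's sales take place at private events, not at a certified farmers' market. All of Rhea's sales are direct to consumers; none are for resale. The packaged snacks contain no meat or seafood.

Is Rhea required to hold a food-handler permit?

No — exception (a) applies; Rhea is not required to hold a food-handler permit.

Exception (a) is satisfied on its face — a current Schedule 1 Waiver is held. Under paragraphs (c)–(e): (c), which would limit (a), is not engaged: no sales are for resale. (a) remains available.
Exception (b) fails — sales are at private events, not a certified farmers' market.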